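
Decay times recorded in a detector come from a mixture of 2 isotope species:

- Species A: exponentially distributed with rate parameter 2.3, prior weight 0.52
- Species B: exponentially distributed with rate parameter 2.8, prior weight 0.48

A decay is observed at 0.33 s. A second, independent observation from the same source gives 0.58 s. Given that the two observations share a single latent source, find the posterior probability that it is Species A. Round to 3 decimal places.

Posterior ∝ prior × likelihood, so P(k | x) ∝ P(Z=k) f_k(x); normalise over all components.
Since both observations come from the same component, the likelihood for component k is f_k(x₁)·f_k(x₂).
  p_A = [2.3·e^(−2.3·0.33) = 2.3·e^(−0.7590) = 1.07671] × [0.605869] = 0.652345
  p_B = [2.8·e^(−2.8·0.33) = 2.8·e^(−0.9240) = 1.1114] × [0.551904] = 0.613386
Weight by the priors:
  P(Z=A)·p_A = 0.52 × 0.652345 = 0.339219
  P(Z=B)·p_B = 0.48 × 0.613386 = 0.294425
Denominator: 0.339219 + 0.294425 = 0.633645
P(Species A | data) = 0.339219 / 0.633645 ≈ 0.535

0.535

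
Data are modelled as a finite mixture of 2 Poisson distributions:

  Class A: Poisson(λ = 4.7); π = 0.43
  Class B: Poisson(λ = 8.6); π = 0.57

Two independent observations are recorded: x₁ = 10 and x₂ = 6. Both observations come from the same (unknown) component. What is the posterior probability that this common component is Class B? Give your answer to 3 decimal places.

0.896

By Bayes' theorem, P(k | x) = w_k f_k(x) / Σ_j w_j f_j(x).
Since both observations come from the same component, the likelihood for component k is f_k(x₁)·f_k(x₂).
  L_A = [e^(−4.7)·4.7^10/10! = 0.0131835] × [0.136167] = 0.00179516
  L_B = [e^(−8.6)·8.6^10/10! = 0.112277] × [0.103449] = 0.0116149
Unnormalised posteriors:
  w_A·L_A = 0.43 × 0.00179516 = 0.000771917
  w_B·L_B = 0.57 × 0.0116149 = 0.00662048
Sum: 0.000771917 + 0.00662048 = 0.0073924
Responsibility of Class B: 0.00662048 / 0.0073924 ≈ 0.896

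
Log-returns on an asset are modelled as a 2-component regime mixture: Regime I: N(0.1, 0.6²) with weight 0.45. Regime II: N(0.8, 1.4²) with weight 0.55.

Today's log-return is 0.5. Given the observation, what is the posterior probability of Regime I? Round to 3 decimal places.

Apply Bayes' rule: the posterior for each component is proportional to its prior times its likelihood at x.
Component likelihoods at x = 0.5:
  p_I = (1/(0.6·√(2π)))·exp(−(0.5−0.1)²/(2·0.6²)) = 0.664904·exp(-0.22222) = 0.532413
  p_II = (1/(1.4·√(2π)))·exp(−(0.5−0.8)²/(2·1.4²)) = 0.284959·exp(-0.02296) = 0.278491
Prior × likelihood for each component:
  π_I·p_I = 0.45 × 0.532413 = 0.239586
  π_II·p_II = 0.55 × 0.278491 = 0.15317
Normaliser: 0.239586 + 0.15317 = 0.392756
So the posterior for Regime I is 0.239586 / 0.392756 ≈ 0.610.

0.610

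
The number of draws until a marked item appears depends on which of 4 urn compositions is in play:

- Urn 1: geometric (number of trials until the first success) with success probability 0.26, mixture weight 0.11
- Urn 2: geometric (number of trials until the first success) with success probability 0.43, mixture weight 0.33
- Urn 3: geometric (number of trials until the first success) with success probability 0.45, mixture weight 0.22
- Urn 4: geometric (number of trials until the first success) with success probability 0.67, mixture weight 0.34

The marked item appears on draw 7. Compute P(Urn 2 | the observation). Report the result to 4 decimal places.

0.3863

Apply Bayes' rule: the posterior for each component is proportional to its prior times its likelihood at x.
Evaluate each component's likelihood at the observed value:
  f_1 = 0.26·(1−0.26)^6 = 0.26·0.164206 = 0.0426937
  f_2 = 0.43·(1−0.43)^6 = 0.43·0.0342964 = 0.0147475
  f_3 = 0.45·(1−0.45)^6 = 0.45·0.0276806 = 0.0124563
  f_4 = 0.67·(1−0.67)^6 = 0.67·0.00129147 = 0.000865284
Multiply by the mixture weights:
  P(Z=1)·f_1 = 0.11 × 0.0426937 = 0.00469631
  P(Z=2)·f_2 = 0.33 × 0.0147475 = 0.00486667
  P(Z=3)·f_3 = 0.22 × 0.0124563 = 0.00274038
  P(Z=4)·f_4 = 0.34 × 0.000865284 = 0.000294196
Marginal: 0.00469631 + 0.00486667 + 0.00274038 + 0.000294196 = 0.0125976
So the posterior for Urn 2 is 0.00486667 / 0.0125976 ≈ 0.3863.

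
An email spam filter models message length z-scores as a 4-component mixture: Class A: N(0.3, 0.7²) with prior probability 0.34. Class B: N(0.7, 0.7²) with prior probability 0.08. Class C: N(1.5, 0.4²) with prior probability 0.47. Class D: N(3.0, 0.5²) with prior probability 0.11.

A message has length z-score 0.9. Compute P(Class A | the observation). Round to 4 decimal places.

Posterior ∝ prior × likelihood, so P(k | x) ∝ w_k f_k(x); normalise over all components.
Evaluate each component's likelihood at the observed value:
  L_A = (1/(0.7·√(2π)))·exp(−(0.9−0.3)²/(2·0.7²)) = 0.569918·exp(-0.36735) = 0.394707
  L_B = (1/(0.7·√(2π)))·exp(−(0.9−0.7)²/(2·0.7²)) = 0.569918·exp(-0.04082) = 0.547124
  L_C = (1/(0.4·√(2π)))·exp(−(0.9−1.5)²/(2·0.4²)) = 0.997356·exp(-1.12500) = 0.323794
  L_D = (1/(0.5·√(2π)))·exp(−(0.9−3.0)²/(2·0.5²)) = 0.797885·exp(-8.82000) = 0.000117886
Multiply by the mixture weights:
  w_A·L_A = 0.34 × 0.394707 = 0.134201
  w_B·L_B = 0.08 × 0.547124 = 0.0437699
  w_C·L_C = 0.47 × 0.323794 = 0.152183
  w_D·L_D = 0.11 × 0.000117886 = 1.29675e-05
Denominator: 0.134201 + 0.0437699 + 0.152183 + 1.29675e-05 = 0.330167
P(Class A | data) = 0.134201 / 0.330167 ≈ 0.4065

0.4065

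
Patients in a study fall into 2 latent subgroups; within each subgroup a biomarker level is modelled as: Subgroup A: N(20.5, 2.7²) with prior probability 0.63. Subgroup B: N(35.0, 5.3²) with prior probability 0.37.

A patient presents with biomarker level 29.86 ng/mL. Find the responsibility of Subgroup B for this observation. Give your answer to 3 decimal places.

P(component k | x) = w_k·f_k(x) / marginal(x), where marginal(x) = Σ_j w_j·f_j(x).
Normal densities:
  p_A = 0.00036301
  p_B = 0.0470327
Multiply by the mixture weights:
  w_A·p_A = 0.63 × 0.00036301 = 0.000228697
  w_B·p_B = 0.37 × 0.0470327 = 0.0174021
Normaliser: 0.000228697 + 0.0174021 = 0.0176308
So the posterior for Subgroup B is 0.0174021 / 0.0176308 ≈ 0.987.

0.987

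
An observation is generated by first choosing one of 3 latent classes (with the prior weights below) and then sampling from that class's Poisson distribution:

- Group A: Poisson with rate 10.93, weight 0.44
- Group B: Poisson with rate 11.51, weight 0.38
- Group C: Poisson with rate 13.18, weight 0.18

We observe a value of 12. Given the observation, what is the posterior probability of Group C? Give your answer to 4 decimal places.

The responsibility of component k is π_k f_k(x) divided by Σ_j π_j f_j(x).
Poisson probabilities:
  L_A = 0.108709
  L_B = 0.113198
  L_C = 0.108305
Prior × likelihood for each component:
  π_A·L_A = 0.44 × 0.108709 = 0.047832
  π_B·L_B = 0.38 × 0.113198 = 0.0430151
  π_C·L_C = 0.18 × 0.108305 = 0.0194948
Marginal: 0.047832 + 0.0430151 + 0.0194948 = 0.110342
So the posterior for Group C is 0.0194948 / 0.110342 ≈ 0.1767.

0.1767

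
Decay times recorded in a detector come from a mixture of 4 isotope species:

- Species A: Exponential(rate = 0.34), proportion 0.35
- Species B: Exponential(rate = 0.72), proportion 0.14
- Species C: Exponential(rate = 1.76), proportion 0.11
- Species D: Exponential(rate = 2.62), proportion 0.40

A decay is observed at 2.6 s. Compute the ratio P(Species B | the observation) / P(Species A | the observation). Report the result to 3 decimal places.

0.315

Since P(k|x) ∝ w_k f_k(x), the posterior odds are w_i f_i(x) / (w_j f_j(x)).
Component likelihoods at x = 2.6 s:
  L_A = 0.34·e^(−0.34·2.6) = 0.34·e^(−0.8840) = 0.140463
  L_B = 0.72·e^(−0.72·2.6) = 0.72·e^(−1.8720) = 0.110747
  L_C = 1.76·e^(−1.76·2.6) = 1.76·e^(−4.5760) = 0.018121
  L_D = 2.62·e^(−2.62·2.6) = 2.62·e^(−6.8120) = 0.00288328
Posterior odds = (w_B·L_B) / (w_A·L_A) = (0.14·0.110747) / (0.35·0.140463) = 0.0155046 / 0.0491621 ≈ 0.315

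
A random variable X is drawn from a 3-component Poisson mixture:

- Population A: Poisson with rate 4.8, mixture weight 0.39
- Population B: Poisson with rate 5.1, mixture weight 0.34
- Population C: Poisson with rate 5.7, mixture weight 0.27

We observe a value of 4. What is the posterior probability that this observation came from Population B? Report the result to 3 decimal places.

Posterior ∝ prior × likelihood, so P(k | x) ∝ w_k f_k(x); normalise over all components.
Component likelihoods at x = 4:
  L_A = 0.182029
  L_B = 0.171857
  L_C = 0.147167
Multiply by the mixture weights:
  w_A·L_A = 0.39 × 0.182029 = 0.0709912
  w_B·L_B = 0.34 × 0.171857 = 0.0584314
  w_C·L_C = 0.27 × 0.147167 = 0.039735
Evidence: 0.0709912 + 0.0584314 + 0.039735 = 0.169158
P(Population B | 4) = 0.0584314 / 0.169158 ≈ 0.345

0.345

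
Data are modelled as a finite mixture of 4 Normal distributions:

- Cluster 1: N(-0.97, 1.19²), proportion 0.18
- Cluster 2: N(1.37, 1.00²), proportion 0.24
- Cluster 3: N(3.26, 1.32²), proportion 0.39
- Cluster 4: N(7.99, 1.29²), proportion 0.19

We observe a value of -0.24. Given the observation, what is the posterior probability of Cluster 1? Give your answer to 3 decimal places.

P(component k | x) = π_k·f_k(x) / marginal(x), where marginal(x) = Σ_j π_j·f_j(x).
Normal densities:
  p_1 = (1/(1.19·√(2π)))·exp(−(-0.24−-0.97)²/(2·1.19²)) = 0.335246·exp(-0.18816) = 0.277746
  p_2 = (1/(1.00·√(2π)))·exp(−(-0.24−1.37)²/(2·1.00²)) = 0.398942·exp(-1.29605) = 0.109155
  p_3 = (1/(1.32·√(2π)))·exp(−(-0.24−3.26)²/(2·1.32²)) = 0.302229·exp(-3.51527) = 0.00898825
  p_4 = (1/(1.29·√(2π)))·exp(−(-0.24−7.99)²/(2·1.29²)) = 0.309258·exp(-20.35121) = 4.48644e-10
Multiply by the mixture weights:
  π_1·p_1 = 0.18 × 0.277746 = 0.0499942
  π_2·p_2 = 0.24 × 0.109155 = 0.0261971
  π_3·p_3 = 0.39 × 0.00898825 = 0.00350542
  π_4·p_4 = 0.19 × 4.48644e-10 = 8.52423e-11
Denominator: 0.0499942 + 0.0261971 + 0.00350542 + 8.52423e-11 = 0.0796968
So the posterior for Cluster 1 is 0.0499942 / 0.0796968 ≈ 0.627.

0.627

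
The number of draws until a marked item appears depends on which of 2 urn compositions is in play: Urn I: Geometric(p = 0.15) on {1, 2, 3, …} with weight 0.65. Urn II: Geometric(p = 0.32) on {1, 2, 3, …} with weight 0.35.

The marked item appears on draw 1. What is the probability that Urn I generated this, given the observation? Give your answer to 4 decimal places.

Posterior ∝ prior × likelihood, so P(k | x) ∝ w_k f_k(x); normalise over all components.
Geometric probabilities:
  L_I = 0.15·(1−0.15)^0 = 0.15·1 = 0.15
  L_II = 0.32·(1−0.32)^0 = 0.32·1 = 0.32
Multiply by the mixture weights:
  w_I·L_I = 0.65 × 0.15 = 0.0975
  w_II·L_II = 0.35 × 0.32 = 0.112
Denominator: 0.0975 + 0.112 = 0.2095
So the posterior for Urn I is 0.0975 / 0.2095 ≈ 0.4654.

0.4654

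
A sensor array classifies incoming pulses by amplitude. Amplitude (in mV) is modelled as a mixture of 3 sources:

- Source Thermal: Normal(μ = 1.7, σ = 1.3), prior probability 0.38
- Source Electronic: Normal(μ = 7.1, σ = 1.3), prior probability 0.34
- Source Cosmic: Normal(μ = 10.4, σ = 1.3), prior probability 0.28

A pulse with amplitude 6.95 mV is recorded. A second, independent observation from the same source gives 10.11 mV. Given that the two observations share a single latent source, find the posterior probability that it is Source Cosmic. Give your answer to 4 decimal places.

0.2586

Posterior ∝ prior × likelihood, so P(k | x) ∝ π_k f_k(x); normalise over all components.
Since both observations come from the same component, the likelihood for component k is f_k(x₁)·f_k(x₂).
  f_Thermal = [(1/(1.3·√(2π)))·exp(−(6.95−1.7)²/(2·1.3²)) = 0.306879·exp(-8.15459) = 8.82013e-05] × [2.50697e-10] = 2.21118e-14
  f_Electronic = [(1/(1.3·√(2π)))·exp(−(6.95−7.1)²/(2·1.3²)) = 0.306879·exp(-0.00666) = 0.304843] × [0.02103] = 0.00641084
  f_Cosmic = [(1/(1.3·√(2π)))·exp(−(6.95−10.4)²/(2·1.3²)) = 0.306879·exp(-3.52145) = 0.00907028] × [0.299337] = 0.00271507
Multiply by the mixture weights:
  π_Thermal·f_Thermal = 0.38 × 2.21118e-14 = 8.40249e-15
  π_Electronic·f_Electronic = 0.34 × 0.00641084 = 0.00217968
  π_Cosmic·f_Cosmic = 0.28 × 0.00271507 = 0.00076022
Normaliser: 8.40249e-15 + 0.00217968 + 0.00076022 = 0.0029399
So the posterior for Source Cosmic is 0.00076022 / 0.0029399 ≈ 0.2586.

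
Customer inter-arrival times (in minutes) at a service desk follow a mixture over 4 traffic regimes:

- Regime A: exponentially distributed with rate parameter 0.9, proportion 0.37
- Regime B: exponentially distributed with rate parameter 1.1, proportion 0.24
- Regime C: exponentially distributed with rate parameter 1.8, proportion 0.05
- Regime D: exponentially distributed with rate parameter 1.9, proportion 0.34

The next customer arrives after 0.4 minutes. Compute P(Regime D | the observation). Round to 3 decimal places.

Posterior ∝ prior × likelihood, so P(k | x) ∝ π_k f_k(x); normalise over all components.
Evaluate each component's likelihood at the observed value:
  L_A = 0.9·e^(−0.9·0.4) = 0.9·e^(−0.3600) = 0.627909
  L_B = 1.1·e^(−1.1·0.4) = 1.1·e^(−0.4400) = 0.70844
  L_C = 1.8·e^(−1.8·0.4) = 1.8·e^(−0.7200) = 0.876154
  L_D = 1.9·e^(−1.9·0.4) = 1.9·e^(−0.7600) = 0.888566
Weight by the priors:
  π_A·L_A = 0.37 × 0.627909 = 0.232326
  π_B·L_B = 0.24 × 0.70844 = 0.170026
  π_C·L_C = 0.05 × 0.876154 = 0.0438077
  π_D·L_D = 0.34 × 0.888566 = 0.302113
Denominator: 0.232326 + 0.170026 + 0.0438077 + 0.302113 = 0.748272
So the posterior for Regime D is 0.302113 / 0.748272 ≈ 0.404.

0.404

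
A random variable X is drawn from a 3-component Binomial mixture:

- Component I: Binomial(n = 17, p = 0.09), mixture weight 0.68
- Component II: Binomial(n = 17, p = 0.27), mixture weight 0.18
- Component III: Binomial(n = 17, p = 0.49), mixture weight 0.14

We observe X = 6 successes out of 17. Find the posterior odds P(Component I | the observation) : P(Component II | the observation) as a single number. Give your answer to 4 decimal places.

Since P(k|x) ∝ w_k f_k(x), the posterior odds are w_i f_i(x) / (w_j f_j(x)).
Evaluate each component's likelihood at the observed value:
  L_I = C(17,6)·0.09^6·0.91^11 = 12376·5.31441e-07·0.354369 = 0.00233072
  L_II = C(17,6)·0.27^6·0.73^11 = 12376·0.00038742·0.0313727 = 0.150423
  L_III = C(17,6)·0.49^6·0.51^11 = 12376·0.0138413·0.000607116 = 0.103999
Posterior odds = (w_I·L_I) / (w_II·L_II) = (0.68·0.00233072) / (0.18·0.150423) = 0.00158489 / 0.0270761 ≈ 0.0585

0.0585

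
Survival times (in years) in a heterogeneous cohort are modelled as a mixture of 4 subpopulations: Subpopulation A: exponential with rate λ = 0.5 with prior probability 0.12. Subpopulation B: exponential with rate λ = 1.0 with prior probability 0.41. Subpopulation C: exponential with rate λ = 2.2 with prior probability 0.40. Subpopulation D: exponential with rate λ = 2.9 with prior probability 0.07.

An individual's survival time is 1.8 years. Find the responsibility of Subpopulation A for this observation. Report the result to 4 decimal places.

P(component k | x) = π_k·f_k(x) / marginal(x), where marginal(x) = Σ_j π_j·f_j(x).
Evaluate each component's likelihood at the observed value:
  p_A = 0.5·e^(−0.5·1.8) = 0.5·e^(−0.9000) = 0.203285
  p_B = 1.0·e^(−1.0·1.8) = 1.0·e^(−1.8000) = 0.165299
  p_C = 2.2·e^(−2.2·1.8) = 2.2·e^(−3.9600) = 0.0419389
  p_D = 2.9·e^(−2.9·1.8) = 2.9·e^(−5.2200) = 0.0156813
Multiply by the mixture weights:
  π_A·p_A = 0.12 × 0.203285 = 0.0243942
  π_B·p_B = 0.41 × 0.165299 = 0.0677725
  π_C·p_C = 0.40 × 0.0419389 = 0.0167755
  π_D·p_D = 0.07 × 0.0156813 = 0.00109769
Sum: 0.0243942 + 0.0677725 + 0.0167755 + 0.00109769 = 0.11004
So the posterior for Subpopulation A is 0.0243942 / 0.11004 ≈ 0.2217.

0.2217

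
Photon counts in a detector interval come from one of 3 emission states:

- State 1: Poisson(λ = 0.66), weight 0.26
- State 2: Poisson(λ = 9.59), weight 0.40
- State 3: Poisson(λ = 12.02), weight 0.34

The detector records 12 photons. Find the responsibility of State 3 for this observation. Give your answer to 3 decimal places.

0.529

The responsibility of component k is π_k f_k(x) divided by Σ_j π_j f_j(x).
Component likelihoods at x = 12 photons:
  L_1 = 7.3715e-12
  L_2 = 0.0864176
  L_3 = 0.114366
Weight by the priors:
  π_1·L_1 = 0.26 × 7.3715e-12 = 1.91659e-12
  π_2·L_2 = 0.40 × 0.0864176 = 0.034567
  π_3·L_3 = 0.34 × 0.114366 = 0.0388844
Normaliser: 1.91659e-12 + 0.034567 + 0.0388844 = 0.0734515
P(State 3 | 12 photons) ≈ 0.529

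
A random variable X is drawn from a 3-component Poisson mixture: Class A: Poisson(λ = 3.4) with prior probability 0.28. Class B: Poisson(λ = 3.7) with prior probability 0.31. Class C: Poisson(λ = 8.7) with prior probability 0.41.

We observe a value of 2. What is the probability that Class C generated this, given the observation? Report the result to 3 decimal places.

Apply Bayes' rule: the posterior for each component is proportional to its prior times its likelihood at x.
Evaluate each component's likelihood at the observed value:
  L_A = e^(−3.4)·3.4^2/2! = 0.192898
  L_B = e^(−3.7)·3.7^2/2! = 0.169233
  L_C = e^(−8.7)·8.7^2/2! = 0.00630444
Prior × likelihood for each component:
  w_A·L_A = 0.28 × 0.192898 = 0.0540113
  w_B·L_B = 0.31 × 0.169233 = 0.0524621
  w_C·L_C = 0.41 × 0.00630444 = 0.00258482
Sum: 0.0540113 + 0.0524621 + 0.00258482 = 0.109058
P(Class C | the observation) = 0.00258482 / 0.109058 ≈ 0.024

0.024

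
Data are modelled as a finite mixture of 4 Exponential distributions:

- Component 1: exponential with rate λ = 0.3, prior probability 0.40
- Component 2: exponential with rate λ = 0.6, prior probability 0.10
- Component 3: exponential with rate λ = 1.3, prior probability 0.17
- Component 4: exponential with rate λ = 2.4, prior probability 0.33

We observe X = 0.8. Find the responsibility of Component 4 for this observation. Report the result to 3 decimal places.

Posterior ∝ prior × likelihood, so P(k | x) ∝ π_k f_k(x); normalise over all components.
Evaluate each component's likelihood at the observed value:
  f_1 = 0.235988
  f_2 = 0.37127
  f_3 = 0.459491
  f_4 = 0.351857
Weight by the priors:
  π_1·f_1 = 0.40 × 0.235988 = 0.0943953
  π_2·f_2 = 0.10 × 0.37127 = 0.037127
  π_3·f_3 = 0.17 × 0.459491 = 0.0781135
  π_4·f_4 = 0.33 × 0.351857 = 0.116113
Denominator: 0.0943953 + 0.037127 + 0.0781135 + 0.116113 = 0.325749
P(Component 4 | 0.8) = 0.116113 / 0.325749 ≈ 0.356

0.356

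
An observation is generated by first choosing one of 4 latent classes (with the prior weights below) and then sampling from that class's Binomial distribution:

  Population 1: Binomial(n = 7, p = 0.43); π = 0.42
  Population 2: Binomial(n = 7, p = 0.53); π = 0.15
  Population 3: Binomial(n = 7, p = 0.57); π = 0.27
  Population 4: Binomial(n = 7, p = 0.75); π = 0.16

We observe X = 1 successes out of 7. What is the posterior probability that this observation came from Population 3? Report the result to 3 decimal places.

0.121

Apply Bayes' rule: the posterior for each component is proportional to its prior times its likelihood at x.
Component likelihoods at x = 1 successes out of 7:
  f_1 = C(7,1)·0.43^1·0.57^6 = 7·0.43·0.0342964 = 0.103232
  f_2 = C(7,1)·0.53^1·0.47^6 = 7·0.53·0.0107792 = 0.0399909
  f_3 = C(7,1)·0.57^1·0.43^6 = 7·0.57·0.00632136 = 0.0252222
  f_4 = C(7,1)·0.75^1·0.25^6 = 7·0.75·0.000244141 = 0.00128174
Prior × likelihood for each component:
  w_1·f_1 = 0.42 × 0.103232 = 0.0433576
  w_2·f_2 = 0.15 × 0.0399909 = 0.00599863
  w_3·f_3 = 0.27 × 0.0252222 = 0.00681
  w_4·f_4 = 0.16 × 0.00128174 = 0.000205078
Normaliser: 0.0433576 + 0.00599863 + 0.00681 + 0.000205078 = 0.0563713
So the posterior for Population 3 is 0.00681 / 0.0563713 ≈ 0.121.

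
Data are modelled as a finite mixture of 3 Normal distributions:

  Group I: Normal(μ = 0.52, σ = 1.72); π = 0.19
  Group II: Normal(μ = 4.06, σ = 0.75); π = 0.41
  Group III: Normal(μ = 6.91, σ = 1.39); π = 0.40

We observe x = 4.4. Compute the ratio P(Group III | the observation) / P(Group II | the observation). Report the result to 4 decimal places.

0.1143

Only the two components matter; the odds are (P(Z=i) f_i(x)) / (P(Z=j) f_j(x)).
Normal densities:
  L_I = (1/(1.72·√(2π)))·exp(−(4.4−0.52)²/(2·1.72²)) = 0.231943·exp(-2.54435) = 0.0182132
  L_II = (1/(0.75·√(2π)))·exp(−(4.4−4.06)²/(2·0.75²)) = 0.531923·exp(-0.10276) = 0.479979
  L_III = (1/(1.39·√(2π)))·exp(−(4.4−6.91)²/(2·1.39²)) = 0.287009·exp(-1.63038) = 0.0562124
0.0224849 / 0.196792 ≈ 0.1143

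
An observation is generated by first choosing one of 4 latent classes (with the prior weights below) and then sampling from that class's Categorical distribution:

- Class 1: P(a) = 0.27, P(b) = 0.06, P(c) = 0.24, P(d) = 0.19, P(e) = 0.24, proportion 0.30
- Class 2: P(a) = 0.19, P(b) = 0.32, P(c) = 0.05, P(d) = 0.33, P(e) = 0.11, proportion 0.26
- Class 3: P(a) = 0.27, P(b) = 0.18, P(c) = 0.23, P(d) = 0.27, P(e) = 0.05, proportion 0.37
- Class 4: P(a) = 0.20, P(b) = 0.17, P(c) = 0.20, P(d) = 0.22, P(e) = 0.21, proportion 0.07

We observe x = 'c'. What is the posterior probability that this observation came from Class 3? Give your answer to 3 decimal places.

The responsibility of component k is π_k f_k(x) divided by Σ_j π_j f_j(x).
Categorical probabilities:
  L_1 = 0.24
  L_2 = 0.05
  L_3 = 0.23
  L_4 = 0.2
Weight by the priors:
  π_1·L_1 = 0.30 × 0.24 = 0.072
  π_2·L_2 = 0.26 × 0.05 = 0.013
  π_3·L_3 = 0.37 × 0.23 = 0.0851
  π_4·L_4 = 0.07 × 0.2 = 0.014
Normaliser: 0.072 + 0.013 + 0.0851 + 0.014 = 0.1841
P(Class 3 | x) ≈ 0.462

0.462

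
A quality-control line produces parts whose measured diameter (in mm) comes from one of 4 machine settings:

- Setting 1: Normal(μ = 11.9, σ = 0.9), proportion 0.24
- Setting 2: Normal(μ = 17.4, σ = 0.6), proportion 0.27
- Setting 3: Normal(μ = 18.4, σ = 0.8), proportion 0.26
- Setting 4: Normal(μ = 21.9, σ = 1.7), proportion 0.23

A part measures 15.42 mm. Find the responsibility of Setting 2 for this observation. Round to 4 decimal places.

0.7834

By Bayes' theorem, P(k | x) = w_k f_k(x) / Σ_j w_j f_j(x).
Normal densities:
  p_1 = (1/(0.9·√(2π)))·exp(−(15.42−11.9)²/(2·0.9²)) = 0.443269·exp(-7.64840) = 0.000211355
  p_2 = (1/(0.6·√(2π)))·exp(−(15.42−17.4)²/(2·0.6²)) = 0.664904·exp(-5.44500) = 0.00287095
  p_3 = (1/(0.8·√(2π)))·exp(−(15.42−18.4)²/(2·0.8²)) = 0.498678·exp(-6.93781) = 0.000483912
  p_4 = (1/(1.7·√(2π)))·exp(−(15.42−21.9)²/(2·1.7²)) = 0.234672·exp(-7.26478) = 0.000164214
Unnormalised posteriors:
  w_1·p_1 = 0.24 × 0.000211355 = 5.07251e-05
  w_2·p_2 = 0.27 × 0.00287095 = 0.000775156
  w_3·p_3 = 0.26 × 0.000483912 = 0.000125817
  w_4·p_4 = 0.23 × 0.000164214 = 3.77692e-05
Evidence: 5.07251e-05 + 0.000775156 + 0.000125817 + 3.77692e-05 = 0.000989467
P(Setting 2 | x) ≈ 0.7834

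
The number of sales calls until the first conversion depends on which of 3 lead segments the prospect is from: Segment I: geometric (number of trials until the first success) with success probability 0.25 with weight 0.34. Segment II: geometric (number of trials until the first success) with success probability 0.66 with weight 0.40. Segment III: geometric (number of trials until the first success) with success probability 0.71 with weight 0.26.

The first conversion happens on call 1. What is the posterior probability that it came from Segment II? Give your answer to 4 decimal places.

By Bayes' theorem, P(k | x) = π_k f_k(x) / Σ_j π_j f_j(x).
Component likelihoods at x = 1:
  f_I = 0.25·(1−0.25)^0 = 0.25·1 = 0.25
  f_II = 0.66·(1−0.66)^0 = 0.66·1 = 0.66
  f_III = 0.71·(1−0.71)^0 = 0.71·1 = 0.71
Unnormalised posteriors:
  π_I·f_I = 0.34 × 0.25 = 0.085
  π_II·f_II = 0.40 × 0.66 = 0.264
  π_III·f_III = 0.26 × 0.71 = 0.1846
Marginal: 0.085 + 0.264 + 0.1846 = 0.5336
So the posterior for Segment II is 0.264 / 0.5336 ≈ 0.4948.

0.4948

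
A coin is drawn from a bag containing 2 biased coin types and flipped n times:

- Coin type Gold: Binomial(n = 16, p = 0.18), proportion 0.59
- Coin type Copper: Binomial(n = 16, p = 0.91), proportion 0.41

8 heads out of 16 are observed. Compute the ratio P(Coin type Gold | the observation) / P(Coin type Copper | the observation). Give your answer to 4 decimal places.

160.1356

Since P(k|x) ∝ π_k f_k(x), the posterior odds are π_i f_i(x) / (π_j f_j(x)).
Evaluate each component's likelihood at the observed value:
  p_Gold = C(16,8)·0.18^8·0.82^8 = 12870·1.102e-06·0.204414 = 0.00289914
  p_Copper = C(16,8)·0.91^8·0.09^8 = 12870·0.470253·4.30467e-09 = 2.60525e-05
Posterior odds = (π_Gold·p_Gold) / (π_Copper·p_Copper) = (0.59·0.00289914) / (0.41·2.60525e-05) = 0.00171049 / 1.06815e-05 ≈ 160.1356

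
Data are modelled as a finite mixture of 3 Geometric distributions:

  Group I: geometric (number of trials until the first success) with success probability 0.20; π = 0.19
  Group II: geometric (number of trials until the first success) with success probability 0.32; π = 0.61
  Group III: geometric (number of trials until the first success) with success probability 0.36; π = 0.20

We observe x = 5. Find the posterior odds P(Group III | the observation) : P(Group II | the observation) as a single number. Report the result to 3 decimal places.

0.289

Only the two components matter; the odds are (P(Z=i) f_i(x)) / (P(Z=j) f_j(x)).
Geometric probabilities:
  L_I = 0.08192
  L_II = 0.0684204
  L_III = 0.060398
Posterior odds = (P(Z=III)·L_III) / (P(Z=II)·L_II) = (0.20·0.060398) / (0.61·0.0684204) = 0.0120796 / 0.0417364 ≈ 0.289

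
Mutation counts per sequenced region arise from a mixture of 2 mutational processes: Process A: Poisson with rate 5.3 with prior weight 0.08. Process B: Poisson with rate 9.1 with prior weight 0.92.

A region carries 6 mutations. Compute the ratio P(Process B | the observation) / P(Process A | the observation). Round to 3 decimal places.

6.591

Since P(k|x) ∝ π_k f_k(x), the posterior odds are π_i f_i(x) / (π_j f_j(x)).
Evaluate each component's likelihood at the observed value:
  L_A = e^(−5.3)·5.3^6/6! = 0.15366
  L_B = e^(−9.1)·9.1^6/6! = 0.0880716
Odds = (0.92/0.08) × (0.0880716/0.15366) = 11.5 × 0.573158 ≈ 6.591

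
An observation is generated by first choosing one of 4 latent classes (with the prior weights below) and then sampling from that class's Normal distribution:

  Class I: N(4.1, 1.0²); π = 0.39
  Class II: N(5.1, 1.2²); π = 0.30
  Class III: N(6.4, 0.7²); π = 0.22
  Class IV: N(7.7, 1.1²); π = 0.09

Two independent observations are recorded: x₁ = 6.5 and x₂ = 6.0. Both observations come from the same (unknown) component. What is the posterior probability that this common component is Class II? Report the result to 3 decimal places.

By Bayes' theorem, P(k | x) = π_k f_k(x) / Σ_j π_j f_j(x).
Since both observations come from the same component, the likelihood for component k is f_k(x₁)·f_k(x₂).
  L_I = [(1/(1.0·√(2π)))·exp(−(6.5−4.1)²/(2·1.0²)) = 0.398942·exp(-2.88000) = 0.0223945] × [0.0656158] = 0.00146944
  L_II = [(1/(1.2·√(2π)))·exp(−(6.5−5.1)²/(2·1.2²)) = 0.332452·exp(-0.68056) = 0.168332] × [0.250948] = 0.0422426
  L_III = [(1/(0.7·√(2π)))·exp(−(6.5−6.4)²/(2·0.7²)) = 0.569918·exp(-0.01020) = 0.564132] × [0.484068] = 0.273078
  L_IV = [(1/(1.1·√(2π)))·exp(−(6.5−7.7)²/(2·1.1²)) = 0.362675·exp(-0.59504) = 0.20003] × [0.109869] = 0.0219771
Unnormalised posteriors:
  π_I·L_I = 0.39 × 0.00146944 = 0.00057308
  π_II·L_II = 0.30 × 0.0422426 = 0.0126728
  π_III·L_III = 0.22 × 0.273078 = 0.0600772
  π_IV·L_IV = 0.09 × 0.0219771 = 0.00197794
Marginal: 0.00057308 + 0.0126728 + 0.0600772 + 0.00197794 = 0.075301
Responsibility of Class II: 0.0126728 / 0.075301 ≈ 0.168

0.168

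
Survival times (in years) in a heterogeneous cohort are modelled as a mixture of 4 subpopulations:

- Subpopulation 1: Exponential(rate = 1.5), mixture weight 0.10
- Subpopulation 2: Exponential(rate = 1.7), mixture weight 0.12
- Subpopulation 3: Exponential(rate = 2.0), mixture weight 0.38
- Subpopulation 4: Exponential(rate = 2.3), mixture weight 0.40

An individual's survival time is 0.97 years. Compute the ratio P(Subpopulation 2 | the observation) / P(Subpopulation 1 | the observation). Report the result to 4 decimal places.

Since P(k|x) ∝ P(Z=k) f_k(x), the posterior odds are P(Z=i) f_i(x) / (P(Z=j) f_j(x)).
Evaluate each component's likelihood at the observed value:
  f_1 = 0.350101
  f_2 = 0.326811
  f_3 = 0.287408
  f_4 = 0.247068
Posterior odds = (P(Z=2)·f_2) / (P(Z=1)·f_1) = (0.12·0.326811) / (0.10·0.350101) = 0.0392174 / 0.0350101 ≈ 1.1202

1.1202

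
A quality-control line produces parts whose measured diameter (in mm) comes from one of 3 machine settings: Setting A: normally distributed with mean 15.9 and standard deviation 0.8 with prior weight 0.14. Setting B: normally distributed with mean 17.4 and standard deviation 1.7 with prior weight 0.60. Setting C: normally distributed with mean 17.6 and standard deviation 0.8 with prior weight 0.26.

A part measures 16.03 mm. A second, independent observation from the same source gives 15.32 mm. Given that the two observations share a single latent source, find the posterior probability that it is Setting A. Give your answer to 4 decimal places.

P(component k | x) = π_k·f_k(x) / marginal(x), where marginal(x) = Σ_j π_j·f_j(x).
Since both observations come from the same component, the likelihood for component k is f_k(x₁)·f_k(x₂).
  p_A = [0.492137] × [0.383426] = 0.188698
  p_B = [0.169604] × [0.111016] = 0.0188288
  p_C = [0.0726939] × [0.00859096] = 0.00062451
Multiply by the mixture weights:
  π_A·p_A = 0.14 × 0.188698 = 0.0264178
  π_B·p_B = 0.60 × 0.0188288 = 0.0112973
  π_C·p_C = 0.26 × 0.00062451 = 0.000162373
Evidence: 0.0264178 + 0.0112973 + 0.000162373 = 0.0378774
So the posterior for Setting A is 0.0264178 / 0.0378774 ≈ 0.6975.

0.6975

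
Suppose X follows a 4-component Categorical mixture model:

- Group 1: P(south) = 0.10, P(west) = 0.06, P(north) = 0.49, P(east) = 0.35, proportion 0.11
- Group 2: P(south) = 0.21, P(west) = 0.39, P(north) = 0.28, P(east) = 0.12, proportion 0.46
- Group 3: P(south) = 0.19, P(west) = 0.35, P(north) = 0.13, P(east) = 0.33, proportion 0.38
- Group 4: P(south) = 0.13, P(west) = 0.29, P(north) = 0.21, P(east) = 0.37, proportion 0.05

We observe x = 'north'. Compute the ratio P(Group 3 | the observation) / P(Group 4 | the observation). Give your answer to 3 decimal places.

4.705

Only the two components matter; the odds are (P(Z=i) f_i(x)) / (P(Z=j) f_j(x)).
Categorical probabilities:
  L_1 = 0.49
  L_2 = 0.28
  L_3 = 0.13
  L_4 = 0.21
0.0494 / 0.0105 ≈ 4.705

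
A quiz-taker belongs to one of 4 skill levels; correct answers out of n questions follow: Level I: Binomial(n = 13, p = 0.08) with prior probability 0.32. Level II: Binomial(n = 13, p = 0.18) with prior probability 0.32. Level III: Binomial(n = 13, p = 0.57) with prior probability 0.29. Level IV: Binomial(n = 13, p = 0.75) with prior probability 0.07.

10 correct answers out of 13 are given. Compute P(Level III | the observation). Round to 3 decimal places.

0.575

P(component k | x) = π_k·f_k(x) / marginal(x), where marginal(x) = Σ_j π_j·f_j(x).
Binomial probabilities:
  L_I = C(13,10)·0.08^10·0.92^3 = 286·1.07374e-11·0.778688 = 2.39127e-09
  L_II = C(13,10)·0.18^10·0.82^3 = 286·3.57047e-08·0.551368 = 5.63031e-06
  L_III = C(13,10)·0.57^10·0.43^3 = 286·0.00362033·0.079507 = 0.0823228
  L_IV = C(13,10)·0.75^10·0.25^3 = 286·0.0563135·0.015625 = 0.251651
Weight by the priors:
  π_I·L_I = 0.32 × 2.39127e-09 = 7.65208e-10
  π_II·L_II = 0.32 × 5.63031e-06 = 1.8017e-06
  π_III·L_III = 0.29 × 0.0823228 = 0.0238736
  π_IV·L_IV = 0.07 × 0.251651 = 0.0176156
Evidence: 7.65208e-10 + 1.8017e-06 + 0.0238736 + 0.0176156 = 0.041491
P(Level III | x) ≈ 0.575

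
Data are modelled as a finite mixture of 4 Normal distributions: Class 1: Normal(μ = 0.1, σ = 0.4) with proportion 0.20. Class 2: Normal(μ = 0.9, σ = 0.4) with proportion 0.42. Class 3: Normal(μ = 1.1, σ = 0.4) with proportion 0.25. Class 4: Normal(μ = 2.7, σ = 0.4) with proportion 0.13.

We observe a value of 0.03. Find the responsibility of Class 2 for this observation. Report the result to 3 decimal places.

Posterior ∝ prior × likelihood, so P(k | x) ∝ π_k f_k(x); normalise over all components.
Normal densities:
  L_1 = 0.9822
  L_2 = 0.0936716
  L_3 = 0.0278629
  L_4 = 2.10726e-10
Weight by the priors:
  π_1·L_1 = 0.20 × 0.9822 = 0.19644
  π_2·L_2 = 0.42 × 0.0936716 = 0.0393421
  π_3·L_3 = 0.25 × 0.0278629 = 0.00696572
  π_4·L_4 = 0.13 × 2.10726e-10 = 2.73944e-11
Marginal: 0.19644 + 0.0393421 + 0.00696572 + 2.73944e-11 = 0.242748
Responsibility of Class 2: 0.0393421 / 0.242748 ≈ 0.162

0.162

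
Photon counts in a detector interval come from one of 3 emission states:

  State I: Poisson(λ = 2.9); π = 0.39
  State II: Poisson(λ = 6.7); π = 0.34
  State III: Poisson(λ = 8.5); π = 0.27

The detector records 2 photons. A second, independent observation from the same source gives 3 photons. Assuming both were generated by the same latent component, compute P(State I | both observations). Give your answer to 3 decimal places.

0.970

Apply Bayes' rule: the posterior for each component is proportional to its prior times its likelihood at x.
Since both observations come from the same component, the likelihood for component k is f_k(x₁)·f_k(x₂).
  p_I = [e^(−2.9)·2.9^2/2! = 0.231373] × [0.22366] = 0.0517489
  p_II = [e^(−6.7)·6.7^2/2! = 0.0276278] × [0.0617021] = 0.0017047
  p_III = [e^(−8.5)·8.5^2/2! = 0.00735029] × [0.0208258] = 0.000153076
Weight by the priors:
  π_I·p_I = 0.39 × 0.0517489 = 0.0201821
  π_II·p_II = 0.34 × 0.0017047 = 0.000579596
  π_III·p_III = 0.27 × 0.000153076 = 4.13305e-05
Normaliser: 0.0201821 + 0.000579596 + 4.13305e-05 = 0.020803
So the posterior for State I is 0.0201821 / 0.020803 ≈ 0.970.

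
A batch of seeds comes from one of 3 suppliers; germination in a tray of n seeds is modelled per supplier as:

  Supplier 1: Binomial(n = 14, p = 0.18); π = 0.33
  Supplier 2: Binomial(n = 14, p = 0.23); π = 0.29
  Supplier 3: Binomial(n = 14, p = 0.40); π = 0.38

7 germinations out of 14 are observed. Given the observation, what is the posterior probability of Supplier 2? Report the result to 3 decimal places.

By Bayes' theorem, P(k | x) = π_k f_k(x) / Σ_j π_j f_j(x).
Evaluate each component's likelihood at the observed value:
  p_1 = C(14,7)·0.18^7·0.82^7 = 3432·6.1222e-06·0.249285 = 0.00523783
  p_2 = C(14,7)·0.23^7·0.77^7 = 3432·3.40483e-05·0.160485 = 0.0187533
  p_3 = C(14,7)·0.40^7·0.60^7 = 3432·0.0016384·0.0279936 = 0.157408
Unnormalised posteriors:
  π_1·p_1 = 0.33 × 0.00523783 = 0.00172849
  π_2·p_2 = 0.29 × 0.0187533 = 0.00543845
  π_3·p_3 = 0.38 × 0.157408 = 0.0598149
Evidence: 0.00172849 + 0.00543845 + 0.0598149 = 0.0669819
P(Supplier 2 | x) = 0.00543845 / 0.0669819 ≈ 0.081

0.081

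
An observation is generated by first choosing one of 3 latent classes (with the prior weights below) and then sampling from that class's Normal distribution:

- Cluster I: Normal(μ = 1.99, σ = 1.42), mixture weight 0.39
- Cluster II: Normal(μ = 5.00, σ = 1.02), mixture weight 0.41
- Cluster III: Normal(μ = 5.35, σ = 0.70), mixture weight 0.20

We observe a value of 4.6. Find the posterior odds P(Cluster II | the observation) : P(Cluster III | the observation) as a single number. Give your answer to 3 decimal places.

2.313

The posterior odds equal the prior odds times the likelihood ratio: (w_i/w_j)·(f_i(x)/f_j(x)).
Evaluate each component's likelihood at the observed value:
  L_I = (1/(1.42·√(2π)))·exp(−(4.6−1.99)²/(2·1.42²)) = 0.280945·exp(-1.68917) = 0.0518827
  L_II = (1/(1.02·√(2π)))·exp(−(4.6−5.00)²/(2·1.02²)) = 0.391120·exp(-0.07689) = 0.362172
  L_III = (1/(0.70·√(2π)))·exp(−(4.6−5.35)²/(2·0.70²)) = 0.569918·exp(-0.57398) = 0.321023
Odds = (0.41/0.20) × (0.362172/0.321023) = 2.05 × 1.12818 ≈ 2.313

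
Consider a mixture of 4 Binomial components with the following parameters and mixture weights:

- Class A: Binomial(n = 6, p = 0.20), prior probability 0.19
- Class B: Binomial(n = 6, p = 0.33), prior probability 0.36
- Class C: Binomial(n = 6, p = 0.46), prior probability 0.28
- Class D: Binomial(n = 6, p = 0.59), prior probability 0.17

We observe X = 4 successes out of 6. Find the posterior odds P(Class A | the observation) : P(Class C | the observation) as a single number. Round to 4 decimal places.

0.0532

The posterior odds equal the prior odds times the likelihood ratio: (P(Z=i)/P(Z=j))·(f_i(x)/f_j(x)).
Evaluate each component's likelihood at the observed value:
  p_A = 0.01536
  p_B = 0.079854
  p_C = 0.195844
  p_D = 0.305539
Posterior odds = (P(Z=A)·p_A) / (P(Z=C)·p_C) = (0.19·0.01536) / (0.28·0.195844) = 0.0029184 / 0.0548363 ≈ 0.0532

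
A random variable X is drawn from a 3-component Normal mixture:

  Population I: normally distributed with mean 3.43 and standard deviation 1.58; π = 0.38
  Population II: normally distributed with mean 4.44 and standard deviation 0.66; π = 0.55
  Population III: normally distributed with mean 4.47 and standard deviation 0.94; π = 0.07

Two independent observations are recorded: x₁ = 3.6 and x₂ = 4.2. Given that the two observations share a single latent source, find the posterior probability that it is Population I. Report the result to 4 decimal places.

0.1894

Posterior ∝ prior × likelihood, so P(k | x) ∝ P(Z=k) f_k(x); normalise over all components.
Since both observations come from the same component, the likelihood for component k is f_k(x₁)·f_k(x₂).
  p_I = [(1/(1.58·√(2π)))·exp(−(3.6−3.43)²/(2·1.58²)) = 0.252495·exp(-0.00579) = 0.251038] × [0.224223] = 0.0562884
  p_II = [(1/(0.66·√(2π)))·exp(−(3.6−4.44)²/(2·0.66²)) = 0.604458·exp(-0.80992) = 0.26892] × [0.565786] = 0.152151
  p_III = [(1/(0.94·√(2π)))·exp(−(3.6−4.47)²/(2·0.94²)) = 0.424407·exp(-0.42830) = 0.276549] × [0.407255] = 0.112626
Unnormalised posteriors:
  P(Z=I)·p_I = 0.38 × 0.0562884 = 0.0213896
  P(Z=II)·p_II = 0.55 × 0.152151 = 0.0836833
  P(Z=III)·p_III = 0.07 × 0.112626 = 0.00788382
Denominator: 0.0213896 + 0.0836833 + 0.00788382 = 0.112957
So the posterior for Population I is 0.0213896 / 0.112957 ≈ 0.1894.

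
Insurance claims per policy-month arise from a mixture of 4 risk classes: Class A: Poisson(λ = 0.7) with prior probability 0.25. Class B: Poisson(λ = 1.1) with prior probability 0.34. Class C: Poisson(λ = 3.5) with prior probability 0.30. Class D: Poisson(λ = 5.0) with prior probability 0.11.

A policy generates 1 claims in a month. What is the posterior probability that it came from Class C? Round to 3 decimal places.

0.128

Apply Bayes' rule: the posterior for each component is proportional to its prior times its likelihood at x.
Evaluate each component's likelihood at the observed value:
  f_A = e^(−0.7)·0.7^1/1! = 0.34761
  f_B = e^(−1.1)·1.1^1/1! = 0.366158
  f_C = e^(−3.5)·3.5^1/1! = 0.105691
  f_D = e^(−5.0)·5.0^1/1! = 0.0336897
Weight by the priors:
  P(Z=A)·f_A = 0.25 × 0.34761 = 0.0869024
  P(Z=B)·f_B = 0.34 × 0.366158 = 0.124494
  P(Z=C)·f_C = 0.30 × 0.105691 = 0.0317073
  P(Z=D)·f_D = 0.11 × 0.0336897 = 0.00370587
Sum: 0.0869024 + 0.124494 + 0.0317073 + 0.00370587 = 0.246809
P(Class C | x) = 0.0317073 / 0.246809 ≈ 0.128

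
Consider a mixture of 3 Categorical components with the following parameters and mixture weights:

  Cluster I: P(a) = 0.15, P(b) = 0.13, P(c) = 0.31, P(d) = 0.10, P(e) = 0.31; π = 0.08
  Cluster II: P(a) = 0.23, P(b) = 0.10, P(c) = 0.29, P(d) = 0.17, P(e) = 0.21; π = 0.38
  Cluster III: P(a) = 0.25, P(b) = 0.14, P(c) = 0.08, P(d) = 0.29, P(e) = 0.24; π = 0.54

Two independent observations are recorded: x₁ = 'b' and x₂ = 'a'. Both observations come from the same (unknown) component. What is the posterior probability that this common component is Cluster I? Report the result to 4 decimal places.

The responsibility of component k is π_k f_k(x) divided by Σ_j π_j f_j(x).
Since both observations come from the same component, the likelihood for component k is f_k(x₁)·f_k(x₂).
  p_I = [0.13] × [0.15] = 0.0195
  p_II = [0.1] × [0.23] = 0.023
  p_III = [0.14] × [0.25] = 0.035
Multiply by the mixture weights:
  π_I·p_I = 0.08 × 0.0195 = 0.00156
  π_II·p_II = 0.38 × 0.023 = 0.00874
  π_III·p_III = 0.54 × 0.035 = 0.0189
Normaliser: 0.00156 + 0.00874 + 0.0189 = 0.0292
So the posterior for Cluster I is 0.00156 / 0.0292 ≈ 0.0534.

0.0534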